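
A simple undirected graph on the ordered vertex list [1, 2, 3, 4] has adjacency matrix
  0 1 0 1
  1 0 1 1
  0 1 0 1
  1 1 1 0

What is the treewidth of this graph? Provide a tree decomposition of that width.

The largest bag has 3 vertices, giving width 2; this decomposition certifies tw(G) ≤ 2. On the other hand G contains the 3-clique {1, 2, 4}. A clique must lie in a single bag of any decomposition, so no decomposition can have width below 2. Combining the bounds, tw(G) = 2.

Treewidth 2.
One such decomposition:
Bags: B1 = {1, 2, 4}  B2 = {2, 3, 4}
Tree: B1–B2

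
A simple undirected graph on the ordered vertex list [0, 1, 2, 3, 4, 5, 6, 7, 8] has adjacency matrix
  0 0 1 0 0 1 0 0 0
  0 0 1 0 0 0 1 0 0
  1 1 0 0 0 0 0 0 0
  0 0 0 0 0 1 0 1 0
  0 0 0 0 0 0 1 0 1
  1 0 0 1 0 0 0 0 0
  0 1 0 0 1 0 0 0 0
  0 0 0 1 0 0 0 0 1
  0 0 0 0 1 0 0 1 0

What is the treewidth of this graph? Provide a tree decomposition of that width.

Each bag holds 3 vertices, so the decomposition has width 2, which upper-bounds the treewidth. Since 1–2–0–5–3–7–8–4–6–1 is a cycle in G, G is not acyclic. Forests are exactly the graphs of treewidth ≤ 1, so tw(G) ≥ 2. Hence tw(G) = 2 exactly.

Treewidth 2.
One such decomposition:
Bags: B1 = {0, 1, 2}  B2 = {0, 1, 5}  B3 = {1, 3, 5}  B4 = {1, 3, 7}  B5 = {1, 7, 8}  B6 = {1, 4, 8}  B7 = {1, 4, 6}
Tree: B1–B2, B2–B3, B3–B4, B4–B5, B5–B6, B6–B7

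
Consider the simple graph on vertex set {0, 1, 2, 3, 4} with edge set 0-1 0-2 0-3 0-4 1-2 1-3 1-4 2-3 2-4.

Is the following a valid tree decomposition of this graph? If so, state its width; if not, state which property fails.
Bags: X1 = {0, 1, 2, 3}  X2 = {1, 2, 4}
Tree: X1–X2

No — edge (0,4) lies in no bag.

A tree decomposition must satisfy three properties: every vertex lies in some bag; for every edge, both endpoints lie together in some bag; and for every vertex, the bags containing it form a connected subtree. Here edge (0,4) lies in no bag, so the decomposition is invalid.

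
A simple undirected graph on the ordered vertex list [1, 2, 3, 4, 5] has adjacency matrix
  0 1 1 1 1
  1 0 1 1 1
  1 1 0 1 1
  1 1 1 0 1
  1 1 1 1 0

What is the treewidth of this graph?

4

A width-4 tree decomposition is:
Bags: B1 = {1, 2, 3, 4, 5}
Tree: (single bag)
With just one bag of size 5, the width is 5 − 1 = 4, so tw(G) ≤ 4. On the other hand G contains the 5-clique {1, 2, 3, 4, 5}. A clique must lie in a single bag of any decomposition, so no decomposition can have width below 4. Combining the bounds, tw(G) = 4.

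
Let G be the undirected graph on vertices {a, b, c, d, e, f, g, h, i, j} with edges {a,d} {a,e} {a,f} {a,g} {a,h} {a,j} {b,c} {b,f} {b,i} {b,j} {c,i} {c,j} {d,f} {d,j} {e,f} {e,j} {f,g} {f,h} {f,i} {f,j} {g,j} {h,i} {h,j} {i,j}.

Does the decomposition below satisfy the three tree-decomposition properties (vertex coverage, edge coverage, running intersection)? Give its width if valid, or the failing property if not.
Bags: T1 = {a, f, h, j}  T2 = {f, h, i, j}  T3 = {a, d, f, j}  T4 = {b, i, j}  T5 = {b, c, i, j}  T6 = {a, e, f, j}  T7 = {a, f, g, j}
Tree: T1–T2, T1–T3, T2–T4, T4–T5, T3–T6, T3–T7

No — edge (f,b) lies in no bag.

A tree decomposition must satisfy three properties: every vertex lies in some bag; for every edge, both endpoints lie together in some bag; and for every vertex, the bags containing it form a connected subtree. Here edge (f,b) lies in no bag, so the decomposition is invalid.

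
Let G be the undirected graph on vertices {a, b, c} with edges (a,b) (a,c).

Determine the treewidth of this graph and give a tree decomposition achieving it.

Treewidth 1.
One optimal decomposition is:
Bags: B1 = {a, b}  B2 = {a, c}
Tree: B1–B2

Every bag has size at most 2, so the width is 2 − 1 = 1 and tw(G) ≤ 1. Since G has at least one edge (e.g. b–a), it is not an edgeless graph, so tw(G) ≥ 1. Combining the bounds, tw(G) = 1.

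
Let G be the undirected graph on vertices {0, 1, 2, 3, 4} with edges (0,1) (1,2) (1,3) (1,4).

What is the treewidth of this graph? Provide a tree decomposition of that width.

The largest bag has 2 vertices, giving width 1; this decomposition certifies tw(G) ≤ 1. Any graph with an edge has treewidth ≥ 1, and G has the edge 0–1. Hence tw(G) = 1 exactly.

Treewidth 1.
Bags: B1 = {0, 1}  B2 = {1, 2}  B3 = {1, 3}  B4 = {1, 4}
Tree: B1–B2, B1–B3, B3–B4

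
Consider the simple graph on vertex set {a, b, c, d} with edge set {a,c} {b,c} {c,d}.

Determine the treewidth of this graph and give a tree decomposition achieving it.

Each bag holds 2 vertices, so the decomposition has width 1, which upper-bounds the treewidth. G has an edge, so its treewidth is at least 1. Combining the bounds, tw(G) = 1.

Treewidth 1.
One optimal decomposition is:
Bags: B1 = {c, d}  B2 = {b, c}  B3 = {a, c}
Tree: B1–B2, B2–B3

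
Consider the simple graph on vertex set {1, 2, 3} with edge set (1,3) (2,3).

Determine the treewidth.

1

A width-1 tree decomposition is:
Bags: B1 = {1, 3}  B2 = {2, 3}
Tree: B1–B2
The largest bag has 2 vertices, giving width 1; this decomposition certifies tw(G) ≤ 1. G has an edge, so its treewidth is at least 1. Hence tw(G) = 1 exactly.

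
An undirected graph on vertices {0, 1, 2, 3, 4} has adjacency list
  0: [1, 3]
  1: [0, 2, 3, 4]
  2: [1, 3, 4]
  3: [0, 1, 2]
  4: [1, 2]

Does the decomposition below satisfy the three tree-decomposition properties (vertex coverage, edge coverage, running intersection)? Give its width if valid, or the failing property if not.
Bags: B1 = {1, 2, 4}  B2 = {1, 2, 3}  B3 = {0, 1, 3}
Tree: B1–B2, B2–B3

Yes; width 2.

Every vertex of G appears in some bag (union = {0, 1, 2, 3, 4}); every edge is covered by a bag; and for each vertex v the set of bags containing v is connected in the bag tree. The decomposition is therefore valid. The largest bag has 3 vertices, so the width is 2.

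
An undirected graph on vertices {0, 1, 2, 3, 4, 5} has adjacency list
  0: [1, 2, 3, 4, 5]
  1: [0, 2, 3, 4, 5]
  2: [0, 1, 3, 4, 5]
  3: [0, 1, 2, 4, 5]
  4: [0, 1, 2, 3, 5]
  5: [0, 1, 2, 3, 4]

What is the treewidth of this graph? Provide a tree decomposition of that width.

Treewidth 5.
One such decomposition:
Bags: B1 = {0, 1, 2, 3, 4, 5}
Tree: (single bag)

With just one bag of size 6, the width is 6 − 1 = 5, so tw(G) ≤ 5. For the lower bound, the 6 vertices {0, 1, 2, 3, 4, 5} are pairwise adjacent, and any tree decomposition puts a clique entirely inside one bag — forcing width ≥ 5. Combining the bounds, tw(G) = 5.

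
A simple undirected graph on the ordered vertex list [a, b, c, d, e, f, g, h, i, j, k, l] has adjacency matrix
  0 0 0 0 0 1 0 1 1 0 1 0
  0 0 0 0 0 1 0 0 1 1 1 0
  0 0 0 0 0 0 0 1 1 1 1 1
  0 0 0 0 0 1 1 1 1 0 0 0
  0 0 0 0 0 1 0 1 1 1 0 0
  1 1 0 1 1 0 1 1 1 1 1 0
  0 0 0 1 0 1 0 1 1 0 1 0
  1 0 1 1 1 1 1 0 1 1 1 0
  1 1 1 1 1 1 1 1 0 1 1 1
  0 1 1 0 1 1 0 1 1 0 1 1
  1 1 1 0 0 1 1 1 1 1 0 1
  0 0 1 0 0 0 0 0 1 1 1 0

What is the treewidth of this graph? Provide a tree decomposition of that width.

The largest bag has 5 vertices, giving width 4; this decomposition certifies tw(G) ≤ 4. On the other hand G contains the 5-clique {c, h, i, j, k}. A clique must lie in a single bag of any decomposition, so no decomposition can have width below 4. Therefore the treewidth is 4.

Treewidth 4.
One optimal decomposition is:
Bags: B1 = {f, h, i, j, k}  B2 = {c, h, i, j, k}  B3 = {b, f, i, j, k}  B4 = {f, g, h, i, k}  B5 = {c, i, j, k, l}  B6 = {e, f, h, i, j}  B7 = {d, f, g, h, i}  B8 = {a, f, h, i, k}
Tree: B1–B2, B1–B3, B1–B4, B2–B5, B1–B6, B4–B7, B1–B8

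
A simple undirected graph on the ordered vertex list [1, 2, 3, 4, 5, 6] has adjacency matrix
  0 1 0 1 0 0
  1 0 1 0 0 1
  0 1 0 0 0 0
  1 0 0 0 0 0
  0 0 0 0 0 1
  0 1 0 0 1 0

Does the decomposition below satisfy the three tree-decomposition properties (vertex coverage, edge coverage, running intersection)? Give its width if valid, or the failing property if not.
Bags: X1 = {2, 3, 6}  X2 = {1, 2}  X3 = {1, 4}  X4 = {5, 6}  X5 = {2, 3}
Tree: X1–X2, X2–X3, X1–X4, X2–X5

A tree decomposition must satisfy three properties: every vertex lies in some bag; for every edge, both endpoints lie together in some bag; and for every vertex, the bags containing it form a connected subtree. Here bags containing vertex 3 are not connected in the tree, so the decomposition is invalid.

No — bags containing vertex 3 are not connected in the tree.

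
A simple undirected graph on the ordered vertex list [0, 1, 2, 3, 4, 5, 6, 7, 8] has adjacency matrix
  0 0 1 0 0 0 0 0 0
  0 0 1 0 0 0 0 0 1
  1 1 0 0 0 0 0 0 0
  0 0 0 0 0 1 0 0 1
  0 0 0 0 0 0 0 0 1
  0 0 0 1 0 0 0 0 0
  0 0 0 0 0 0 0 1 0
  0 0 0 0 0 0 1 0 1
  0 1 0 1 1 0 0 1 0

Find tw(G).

1

A width-1 tree decomposition is:
Bags: B1 = {1, 8}  B2 = {3, 8}  B3 = {1, 2}  B4 = {4, 8}  B5 = {7, 8}  B6 = {0, 2}  B7 = {6, 7}  B8 = {3, 5}
Tree: B1–B2, B1–B3, B1–B4, B1–B5, B3–B6, B5–B7, B2–B8
Every bag has size at most 2, so the width is 2 − 1 = 1 and tw(G) ≤ 1. Any graph with an edge has treewidth ≥ 1, and G has the edge 1–8. Combining the bounds, tw(G) = 1.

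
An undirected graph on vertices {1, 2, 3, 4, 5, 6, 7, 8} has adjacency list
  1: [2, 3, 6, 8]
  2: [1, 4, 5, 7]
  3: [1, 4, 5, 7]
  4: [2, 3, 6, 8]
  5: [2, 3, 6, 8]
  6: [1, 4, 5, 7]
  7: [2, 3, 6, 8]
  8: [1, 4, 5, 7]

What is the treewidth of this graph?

A width-4 tree decomposition is:
Bags: B1 = {1, 2, 3, 6, 8}  B2 = {2, 3, 6, 7, 8}  B3 = {2, 3, 5, 6, 8}  B4 = {2, 3, 4, 6, 8}
Tree: B1–B2, B2–B3, B3–B4
Each bag holds 5 vertices, so the decomposition has width 4, which upper-bounds the treewidth. For the lower bound: the 5 vertex sets {1,3}, {7,8}, {2,5}, {6}, {4} are disjoint, each induces a connected subgraph, and every pair is joined by at least one edge of G. Contracting each set to a single vertex therefore yields K_{5} as a minor, and since treewidth is minor-monotone, tw(G) ≥ tw(K_{5}) = 4. The upper and lower bounds meet at 4, so that is the treewidth.

4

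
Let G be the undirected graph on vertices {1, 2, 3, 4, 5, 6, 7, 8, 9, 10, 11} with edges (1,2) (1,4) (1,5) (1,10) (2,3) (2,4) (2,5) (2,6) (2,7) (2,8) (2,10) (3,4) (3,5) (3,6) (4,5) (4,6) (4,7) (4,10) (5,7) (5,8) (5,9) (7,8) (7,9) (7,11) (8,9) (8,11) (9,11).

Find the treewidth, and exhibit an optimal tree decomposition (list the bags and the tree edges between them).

Treewidth 3.
Bags: B1 = {5, 7, 8, 9}  B2 = {2, 5, 7, 8}  B3 = {2, 4, 5, 7}  B4 = {2, 3, 4, 5}  B5 = {1, 2, 4, 5}  B6 = {1, 2, 4, 10}  B7 = {7, 8, 9, 11}  B8 = {2, 3, 4, 6}
Tree: B1–B2, B2–B3, B3–B4, B3–B5, B5–B6, B1–B7, B4–B8

Each bag holds 4 vertices, so the decomposition has width 3, which upper-bounds the treewidth. On the other hand G contains the 4-clique {7, 8, 9, 11}. A clique must lie in a single bag of any decomposition, so no decomposition can have width below 3. Hence tw(G) = 3 exactly.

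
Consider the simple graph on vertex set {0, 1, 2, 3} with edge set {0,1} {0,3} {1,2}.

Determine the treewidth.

A width-1 tree decomposition is:
Bags: B1 = {0, 3}  B2 = {0, 1}  B3 = {1, 2}
Tree: B1–B2, B2–B3
Every bag has size at most 2, so the width is 2 − 1 = 1 and tw(G) ≤ 1. Since G has at least one edge (e.g. 3–0), it is not an edgeless graph, so tw(G) ≥ 1. Therefore the treewidth is 1.

1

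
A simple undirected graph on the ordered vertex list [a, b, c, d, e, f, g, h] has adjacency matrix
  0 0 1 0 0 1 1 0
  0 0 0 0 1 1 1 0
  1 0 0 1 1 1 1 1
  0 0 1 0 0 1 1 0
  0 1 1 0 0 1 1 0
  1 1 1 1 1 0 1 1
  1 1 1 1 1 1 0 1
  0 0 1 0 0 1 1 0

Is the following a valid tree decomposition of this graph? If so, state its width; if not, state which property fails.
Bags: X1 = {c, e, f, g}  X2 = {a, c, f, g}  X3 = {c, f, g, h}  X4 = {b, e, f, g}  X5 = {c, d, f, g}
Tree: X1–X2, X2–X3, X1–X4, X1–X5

Yes; width 3.

Checking the three conditions: (i) the bags cover all of {a, b, c, d, e, f, g, h}; (ii) for each edge, some bag contains both endpoints; (iii) the bags containing any fixed vertex form a subtree. All hold, so the decomposition is valid with width 4 − 1 = 3.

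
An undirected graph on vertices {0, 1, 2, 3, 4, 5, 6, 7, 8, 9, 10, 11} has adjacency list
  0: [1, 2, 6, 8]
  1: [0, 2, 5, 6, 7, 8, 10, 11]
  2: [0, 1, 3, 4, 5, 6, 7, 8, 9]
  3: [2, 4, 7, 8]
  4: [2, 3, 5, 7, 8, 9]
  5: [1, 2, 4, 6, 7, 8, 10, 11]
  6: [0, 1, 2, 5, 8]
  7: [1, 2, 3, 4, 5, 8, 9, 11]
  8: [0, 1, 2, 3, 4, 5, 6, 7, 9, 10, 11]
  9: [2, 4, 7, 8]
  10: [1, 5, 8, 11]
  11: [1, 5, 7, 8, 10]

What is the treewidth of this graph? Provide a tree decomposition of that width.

Treewidth 4.
One optimal decomposition is:
Bags: B1 = {2, 4, 7, 8, 9}  B2 = {2, 4, 5, 7, 8}  B3 = {2, 3, 4, 7, 8}  B4 = {1, 2, 5, 7, 8}  B5 = {1, 2, 5, 6, 8}  B6 = {1, 5, 7, 8, 11}  B7 = {0, 1, 2, 6, 8}  B8 = {1, 5, 8, 10, 11}
Tree: B1–B2, B2–B3, B2–B4, B4–B5, B4–B6, B5–B7, B6–B8

Every bag has size at most 5, so the width is 5 − 1 = 4 and tw(G) ≤ 4. Conversely, {1, 5, 8, 10, 11} is a clique of size 5, and the vertices of any clique must share a bag in every tree decomposition; so some bag has ≥ 5 vertices and tw(G) ≥ 4. Hence tw(G) = 4 exactly.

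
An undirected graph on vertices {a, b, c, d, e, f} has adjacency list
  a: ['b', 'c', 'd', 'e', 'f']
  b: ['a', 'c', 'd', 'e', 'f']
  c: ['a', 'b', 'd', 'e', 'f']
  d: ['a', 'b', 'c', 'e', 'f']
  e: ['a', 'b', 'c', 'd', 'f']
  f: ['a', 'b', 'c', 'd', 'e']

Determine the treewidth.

A width-5 tree decomposition is:
Bags: B1 = {a, b, c, d, e, f}
Tree: (single bag)
A single bag containing all 6 vertices is trivially a valid decomposition of width 5. Conversely, {a, b, c, d, e, f} is a clique of size 6, and the vertices of any clique must share a bag in every tree decomposition; so some bag has ≥ 6 vertices and tw(G) ≥ 5. Combining the bounds, tw(G) = 5.

5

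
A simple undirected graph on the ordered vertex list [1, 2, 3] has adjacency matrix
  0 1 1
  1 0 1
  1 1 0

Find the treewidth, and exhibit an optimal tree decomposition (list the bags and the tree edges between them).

A single bag containing all 3 vertices is trivially a valid decomposition of width 2. On the other hand G contains the 3-clique {1, 2, 3}. A clique must lie in a single bag of any decomposition, so no decomposition can have width below 2. Therefore the treewidth is 2.

Treewidth 2.
Bags: B1 = {1, 2, 3}
Tree: (single bag)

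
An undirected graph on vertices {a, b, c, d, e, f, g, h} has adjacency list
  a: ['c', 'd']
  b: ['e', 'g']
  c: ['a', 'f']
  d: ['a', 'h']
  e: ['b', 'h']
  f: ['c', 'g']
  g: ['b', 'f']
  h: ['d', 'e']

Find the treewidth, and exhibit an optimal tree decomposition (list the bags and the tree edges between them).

The largest bag has 3 vertices, giving width 2; this decomposition certifies tw(G) ≤ 2. For the lower bound, G contains the cycle f–g–b–e–h–d–a–c–f, so G is not a forest; only forests have treewidth ≤ 1, hence tw(G) ≥ 2. Combining the bounds, tw(G) = 2.

Treewidth 2.
One such decomposition:
Bags: B1 = {b, f, g}  B2 = {b, e, f}  B3 = {e, f, h}  B4 = {d, f, h}  B5 = {a, d, f}  B6 = {a, c, f}
Tree: B1–B2, B2–B3, B3–B4, B4–B5, B5–B6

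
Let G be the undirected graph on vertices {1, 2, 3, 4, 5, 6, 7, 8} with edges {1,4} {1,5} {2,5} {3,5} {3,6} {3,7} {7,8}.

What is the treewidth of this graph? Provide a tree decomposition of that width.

Every bag has size at most 2, so the width is 2 − 1 = 1 and tw(G) ≤ 1. G has an edge, so its treewidth is at least 1. Therefore the treewidth is 1.

Treewidth 1.
Bags: B1 = {3, 5}  B2 = {3, 6}  B3 = {1, 5}  B4 = {3, 7}  B5 = {2, 5}  B6 = {1, 4}  B7 = {7, 8}
Tree: B1–B2, B1–B3, B2–B4, B1–B5, B3–B6, B4–B7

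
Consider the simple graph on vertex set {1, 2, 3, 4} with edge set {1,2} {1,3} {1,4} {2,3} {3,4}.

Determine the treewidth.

A width-2 tree decomposition is:
Bags: B1 = {1, 3, 4}  B2 = {1, 2, 3}
Tree: B1–B2
Every bag has size at most 3, so the width is 3 − 1 = 2 and tw(G) ≤ 2. On the other hand G contains the 3-clique {1, 2, 3}. A clique must lie in a single bag of any decomposition, so no decomposition can have width below 2. Combining the bounds, tw(G) = 2.

2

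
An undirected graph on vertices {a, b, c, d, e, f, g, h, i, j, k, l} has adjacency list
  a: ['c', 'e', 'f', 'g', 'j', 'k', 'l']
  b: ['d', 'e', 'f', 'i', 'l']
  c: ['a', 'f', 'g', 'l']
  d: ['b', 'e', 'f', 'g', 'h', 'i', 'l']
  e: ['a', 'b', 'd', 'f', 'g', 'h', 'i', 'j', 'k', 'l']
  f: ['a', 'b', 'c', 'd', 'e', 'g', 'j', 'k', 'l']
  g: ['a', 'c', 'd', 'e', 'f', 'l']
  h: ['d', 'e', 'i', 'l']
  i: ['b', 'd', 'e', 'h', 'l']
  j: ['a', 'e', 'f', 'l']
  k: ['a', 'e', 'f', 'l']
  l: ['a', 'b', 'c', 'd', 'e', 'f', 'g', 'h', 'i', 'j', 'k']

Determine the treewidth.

4

A width-4 tree decomposition is:
Bags: B1 = {d, e, f, g, l}  B2 = {b, d, e, f, l}  B3 = {b, d, e, i, l}  B4 = {a, e, f, g, l}  B5 = {a, e, f, j, l}  B6 = {d, e, h, i, l}  B7 = {a, e, f, k, l}  B8 = {a, c, f, g, l}
Tree: B1–B2, B2–B3, B1–B4, B4–B5, B3–B6, B4–B7, B4–B8
Each bag holds 5 vertices, so the decomposition has width 4, which upper-bounds the treewidth. On the other hand G contains the 5-clique {d, e, h, i, l}. A clique must lie in a single bag of any decomposition, so no decomposition can have width below 4. Therefore the treewidth is 4.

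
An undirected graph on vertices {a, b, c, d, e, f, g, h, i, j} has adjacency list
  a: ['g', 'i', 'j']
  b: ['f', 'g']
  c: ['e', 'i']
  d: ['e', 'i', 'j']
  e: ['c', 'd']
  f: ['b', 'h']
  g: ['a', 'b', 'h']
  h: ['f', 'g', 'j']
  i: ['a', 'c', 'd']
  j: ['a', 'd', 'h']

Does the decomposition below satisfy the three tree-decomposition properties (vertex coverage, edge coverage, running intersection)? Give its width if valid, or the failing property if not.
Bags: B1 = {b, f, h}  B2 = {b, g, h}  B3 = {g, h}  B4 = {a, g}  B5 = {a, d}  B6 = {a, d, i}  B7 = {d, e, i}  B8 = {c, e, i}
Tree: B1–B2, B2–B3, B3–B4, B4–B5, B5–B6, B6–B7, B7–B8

A tree decomposition must satisfy three properties: every vertex lies in some bag; for every edge, both endpoints lie together in some bag; and for every vertex, the bags containing it form a connected subtree. Here vertex j appears in no bag, so the decomposition is invalid.

No — vertex j appears in no bag.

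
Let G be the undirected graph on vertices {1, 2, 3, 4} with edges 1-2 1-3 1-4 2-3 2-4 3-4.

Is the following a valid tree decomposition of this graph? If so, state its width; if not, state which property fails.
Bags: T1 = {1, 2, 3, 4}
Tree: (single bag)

Yes; width 3.

Every vertex of G appears in some bag (union = {1, 2, 3, 4}); every edge is covered by a bag; and for each vertex v the set of bags containing v is connected in the bag tree. The decomposition is therefore valid. The largest bag has 4 vertices, so the width is 3.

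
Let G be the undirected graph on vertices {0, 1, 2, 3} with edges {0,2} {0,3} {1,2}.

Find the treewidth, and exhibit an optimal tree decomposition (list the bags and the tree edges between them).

Treewidth 1.
One optimal decomposition is:
Bags: B1 = {0, 2}  B2 = {0, 3}  B3 = {1, 2}
Tree: B1–B2, B1–B3

Every bag has size at most 2, so the width is 2 − 1 = 1 and tw(G) ≤ 1. Any graph with an edge has treewidth ≥ 1, and G has the edge 2–0. The upper and lower bounds meet at 1, so that is the treewidth.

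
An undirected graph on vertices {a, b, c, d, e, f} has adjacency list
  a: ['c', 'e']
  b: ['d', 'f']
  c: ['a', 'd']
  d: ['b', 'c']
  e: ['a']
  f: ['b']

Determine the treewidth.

A width-1 tree decomposition is:
Bags: B1 = {b, f}  B2 = {b, d}  B3 = {c, d}  B4 = {a, c}  B5 = {a, e}
Tree: B1–B2, B2–B3, B3–B4, B4–B5
Every bag has size at most 2, so the width is 2 − 1 = 1 and tw(G) ≤ 1. Any graph with an edge has treewidth ≥ 1, and G has the edge f–b. Combining the bounds, tw(G) = 1.

1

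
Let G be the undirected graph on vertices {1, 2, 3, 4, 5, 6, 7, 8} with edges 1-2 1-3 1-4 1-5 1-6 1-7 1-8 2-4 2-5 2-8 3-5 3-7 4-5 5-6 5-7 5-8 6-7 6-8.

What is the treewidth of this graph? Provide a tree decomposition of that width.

Treewidth 3.
One optimal decomposition is:
Bags: B1 = {1, 5, 6, 7}  B2 = {1, 5, 6, 8}  B3 = {1, 2, 5, 8}  B4 = {1, 2, 4, 5}  B5 = {1, 3, 5, 7}
Tree: B1–B2, B2–B3, B3–B4, B1–B5

Every bag has size at most 4, so the width is 4 − 1 = 3 and tw(G) ≤ 3. For the lower bound, the 4 vertices {1, 2, 5, 8} are pairwise adjacent, and any tree decomposition puts a clique entirely inside one bag — forcing width ≥ 3. Hence tw(G) = 3 exactly.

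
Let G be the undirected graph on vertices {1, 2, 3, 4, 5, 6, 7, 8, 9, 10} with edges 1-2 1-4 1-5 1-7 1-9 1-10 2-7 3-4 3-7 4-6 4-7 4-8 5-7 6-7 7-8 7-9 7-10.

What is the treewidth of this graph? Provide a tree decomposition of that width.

Treewidth 2.
One optimal decomposition is:
Bags: B1 = {1, 4, 7}  B2 = {1, 2, 7}  B3 = {4, 7, 8}  B4 = {1, 7, 9}  B5 = {4, 6, 7}  B6 = {1, 7, 10}  B7 = {3, 4, 7}  B8 = {1, 5, 7}
Tree: B1–B2, B1–B3, B1–B4, B1–B5, B4–B6, B1–B7, B4–B8

The largest bag has 3 vertices, giving width 2; this decomposition certifies tw(G) ≤ 2. For the lower bound, the 3 vertices {4, 7, 8} are pairwise adjacent, and any tree decomposition puts a clique entirely inside one bag — forcing width ≥ 2. Therefore the treewidth is 2.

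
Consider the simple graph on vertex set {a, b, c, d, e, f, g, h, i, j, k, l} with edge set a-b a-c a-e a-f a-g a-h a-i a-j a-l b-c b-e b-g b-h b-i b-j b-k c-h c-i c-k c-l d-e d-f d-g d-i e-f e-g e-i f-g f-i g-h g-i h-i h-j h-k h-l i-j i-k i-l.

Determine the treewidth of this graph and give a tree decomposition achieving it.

The largest bag has 5 vertices, giving width 4; this decomposition certifies tw(G) ≤ 4. Conversely, {d, e, f, g, i} is a clique of size 5, and the vertices of any clique must share a bag in every tree decomposition; so some bag has ≥ 5 vertices and tw(G) ≥ 4. Combining the bounds, tw(G) = 4.

Treewidth 4.
Bags: B1 = {a, b, c, h, i}  B2 = {a, b, g, h, i}  B3 = {b, c, h, i, k}  B4 = {a, b, e, g, i}  B5 = {a, c, h, i, l}  B6 = {a, e, f, g, i}  B7 = {a, b, h, i, j}  B8 = {d, e, f, g, i}
Tree: B1–B2, B1–B3, B2–B4, B1–B5, B4–B6, B2–B7, B6–B8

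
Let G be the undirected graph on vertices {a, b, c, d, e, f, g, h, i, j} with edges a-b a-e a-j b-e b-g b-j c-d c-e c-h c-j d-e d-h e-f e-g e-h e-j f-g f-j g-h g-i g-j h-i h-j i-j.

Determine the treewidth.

3

A width-3 tree decomposition is:
Bags: B1 = {b, e, g, j}  B2 = {e, f, g, j}  B3 = {e, g, h, j}  B4 = {c, e, h, j}  B5 = {c, d, e, h}  B6 = {a, b, e, j}  B7 = {g, h, i, j}
Tree: B1–B2, B2–B3, B3–B4, B4–B5, B1–B6, B3–B7
The largest bag has 4 vertices, giving width 3; this decomposition certifies tw(G) ≤ 3. For the lower bound, the 4 vertices {c, d, e, h} are pairwise adjacent, and any tree decomposition puts a clique entirely inside one bag — forcing width ≥ 3. Therefore the treewidth is 3.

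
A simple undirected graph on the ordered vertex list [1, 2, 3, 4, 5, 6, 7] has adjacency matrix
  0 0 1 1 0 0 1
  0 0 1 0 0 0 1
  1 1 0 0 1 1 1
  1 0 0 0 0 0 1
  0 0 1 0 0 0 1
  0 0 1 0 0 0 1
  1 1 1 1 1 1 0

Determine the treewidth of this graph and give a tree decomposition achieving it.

Treewidth 2.
Bags: B1 = {3, 6, 7}  B2 = {2, 3, 7}  B3 = {1, 3, 7}  B4 = {1, 4, 7}  B5 = {3, 5, 7}
Tree: B1–B2, B2–B3, B3–B4, B1–B5

The largest bag has 3 vertices, giving width 2; this decomposition certifies tw(G) ≤ 2. On the other hand G contains the 3-clique {1, 3, 7}. A clique must lie in a single bag of any decomposition, so no decomposition can have width below 2. Hence tw(G) = 2 exactly.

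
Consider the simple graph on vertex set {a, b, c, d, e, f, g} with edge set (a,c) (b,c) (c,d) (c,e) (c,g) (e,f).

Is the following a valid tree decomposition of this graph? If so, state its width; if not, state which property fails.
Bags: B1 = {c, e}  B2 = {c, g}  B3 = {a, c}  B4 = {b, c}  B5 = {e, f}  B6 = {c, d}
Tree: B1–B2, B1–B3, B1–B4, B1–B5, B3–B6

Checking the three conditions: (i) the bags cover all of {a, b, c, d, e, f, g}; (ii) for each edge, some bag contains both endpoints; (iii) the bags containing any fixed vertex form a subtree. All hold, so the decomposition is valid with width 2 − 1 = 1.

Yes; width 1.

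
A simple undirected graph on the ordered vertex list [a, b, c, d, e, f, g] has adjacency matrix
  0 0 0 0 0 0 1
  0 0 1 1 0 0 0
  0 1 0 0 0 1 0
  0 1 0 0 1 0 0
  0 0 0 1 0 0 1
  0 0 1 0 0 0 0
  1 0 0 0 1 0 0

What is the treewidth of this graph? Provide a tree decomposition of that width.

Treewidth 1.
One optimal decomposition is:
Bags: B1 = {c, f}  B2 = {b, c}  B3 = {b, d}  B4 = {d, e}  B5 = {e, g}  B6 = {a, g}
Tree: B1–B2, B2–B3, B3–B4, B4–B5, B5–B6

Each bag holds 2 vertices, so the decomposition has width 1, which upper-bounds the treewidth. Any graph with an edge has treewidth ≥ 1, and G has the edge f–c. Therefore the treewidth is 1.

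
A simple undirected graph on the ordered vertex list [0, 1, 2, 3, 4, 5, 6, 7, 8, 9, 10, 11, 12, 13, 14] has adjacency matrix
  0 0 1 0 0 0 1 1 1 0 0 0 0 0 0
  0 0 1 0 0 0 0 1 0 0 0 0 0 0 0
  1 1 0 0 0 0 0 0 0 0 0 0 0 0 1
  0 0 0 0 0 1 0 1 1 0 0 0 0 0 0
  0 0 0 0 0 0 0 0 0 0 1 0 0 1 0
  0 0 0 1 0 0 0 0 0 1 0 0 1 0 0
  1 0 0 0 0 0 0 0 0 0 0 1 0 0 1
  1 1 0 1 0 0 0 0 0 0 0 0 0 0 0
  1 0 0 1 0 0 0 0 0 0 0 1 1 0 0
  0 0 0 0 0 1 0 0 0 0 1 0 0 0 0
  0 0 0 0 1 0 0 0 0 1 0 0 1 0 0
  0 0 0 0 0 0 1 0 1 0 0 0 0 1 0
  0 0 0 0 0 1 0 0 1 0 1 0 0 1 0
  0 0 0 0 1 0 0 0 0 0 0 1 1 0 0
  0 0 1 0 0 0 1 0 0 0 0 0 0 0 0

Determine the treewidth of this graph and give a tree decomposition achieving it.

Each bag holds 4 vertices, so the decomposition has width 3, which upper-bounds the treewidth. For the lower bound: the 4 vertex sets {4,9,10}, {5}, {12}, {3,8,11,13} are disjoint, each induces a connected subgraph, and every pair is joined by at least one edge of G. Contracting each set to a single vertex therefore yields K_{4} as a minor, and since treewidth is minor-monotone, tw(G) ≥ tw(K_{4}) = 3. The upper and lower bounds meet at 3, so that is the treewidth.

Treewidth 3.
One optimal decomposition is:
Bags: B1 = {4, 5, 9, 10}  B2 = {4, 5, 10, 12}  B3 = {4, 5, 12, 13}  B4 = {3, 5, 12, 13}  B5 = {3, 8, 12, 13}  B6 = {3, 8, 11, 13}  B7 = {3, 7, 8, 11}  B8 = {0, 7, 8, 11}  B9 = {0, 6, 7, 11}  B10 = {0, 1, 6, 7}  B11 = {0, 1, 2, 6}  B12 = {1, 2, 6, 14}
Tree: B1–B2, B2–B3, B3–B4, B4–B5, B5–B6, B6–B7, B7–B8, B8–B9, B9–B10, B10–B11, B11–B12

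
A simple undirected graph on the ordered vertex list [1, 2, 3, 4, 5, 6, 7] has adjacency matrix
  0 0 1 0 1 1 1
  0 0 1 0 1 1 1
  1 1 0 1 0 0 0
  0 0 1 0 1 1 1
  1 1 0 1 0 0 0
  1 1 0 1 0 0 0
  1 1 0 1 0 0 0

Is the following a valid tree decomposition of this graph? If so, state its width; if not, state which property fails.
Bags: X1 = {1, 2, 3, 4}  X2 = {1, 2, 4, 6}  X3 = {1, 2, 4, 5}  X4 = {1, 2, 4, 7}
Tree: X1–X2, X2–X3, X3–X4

Checking the three conditions: (i) the bags cover all of {1, 2, 3, 4, 5, 6, 7}; (ii) for each edge, some bag contains both endpoints; (iii) the bags containing any fixed vertex form a subtree. All hold, so the decomposition is valid with width 4 − 1 = 3.

Yes; width 3.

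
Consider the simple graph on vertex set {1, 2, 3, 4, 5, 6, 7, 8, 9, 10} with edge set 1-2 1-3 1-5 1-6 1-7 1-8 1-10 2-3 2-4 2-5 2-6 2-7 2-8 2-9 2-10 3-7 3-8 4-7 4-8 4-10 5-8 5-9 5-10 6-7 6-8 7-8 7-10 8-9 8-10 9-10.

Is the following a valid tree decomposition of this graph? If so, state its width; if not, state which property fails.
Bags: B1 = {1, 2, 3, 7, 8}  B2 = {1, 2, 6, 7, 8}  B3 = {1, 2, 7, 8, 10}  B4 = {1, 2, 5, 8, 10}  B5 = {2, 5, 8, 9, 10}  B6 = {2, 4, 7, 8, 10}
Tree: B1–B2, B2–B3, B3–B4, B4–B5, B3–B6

Vertex coverage: the bags together contain {1, 2, 3, 4, 5, 6, 7, 8, 9, 10}, the full vertex set. Edge coverage: each edge of G has both endpoints in at least one bag. Running intersection: for every vertex, the bags containing it form a connected subtree. All three properties hold, so this is a valid tree decomposition of width max|bag| − 1 = 4, and hence tw(G) ≤ 4.

Yes; width 4.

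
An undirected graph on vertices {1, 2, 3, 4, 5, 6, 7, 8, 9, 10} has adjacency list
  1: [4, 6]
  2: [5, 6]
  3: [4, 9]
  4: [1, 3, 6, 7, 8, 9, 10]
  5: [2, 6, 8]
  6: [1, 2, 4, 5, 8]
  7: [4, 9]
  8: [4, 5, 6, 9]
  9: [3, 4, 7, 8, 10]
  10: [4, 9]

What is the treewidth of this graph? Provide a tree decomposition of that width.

Treewidth 2.
Bags: B1 = {4, 6, 8}  B2 = {5, 6, 8}  B3 = {4, 8, 9}  B4 = {4, 7, 9}  B5 = {4, 9, 10}  B6 = {1, 4, 6}  B7 = {3, 4, 9}  B8 = {2, 5, 6}
Tree: B1–B2, B1–B3, B3–B4, B4–B5, B1–B6, B5–B7, B2–B8

Every bag has size at most 3, so the width is 3 − 1 = 2 and tw(G) ≤ 2. On the other hand G contains the 3-clique {2, 5, 6}. A clique must lie in a single bag of any decomposition, so no decomposition can have width below 2. Hence tw(G) = 2 exactly.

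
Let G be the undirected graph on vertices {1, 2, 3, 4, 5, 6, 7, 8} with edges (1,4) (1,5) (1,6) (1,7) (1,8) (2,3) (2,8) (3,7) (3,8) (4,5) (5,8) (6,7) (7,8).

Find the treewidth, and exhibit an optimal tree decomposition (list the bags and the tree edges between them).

Treewidth 2.
Bags: B1 = {1, 7, 8}  B2 = {1, 5, 8}  B3 = {3, 7, 8}  B4 = {1, 4, 5}  B5 = {2, 3, 8}  B6 = {1, 6, 7}
Tree: B1–B2, B1–B3, B2–B4, B3–B5, B1–B6

Each bag holds 3 vertices, so the decomposition has width 2, which upper-bounds the treewidth. On the other hand G contains the 3-clique {1, 5, 8}. A clique must lie in a single bag of any decomposition, so no decomposition can have width below 2. Therefore the treewidth is 2.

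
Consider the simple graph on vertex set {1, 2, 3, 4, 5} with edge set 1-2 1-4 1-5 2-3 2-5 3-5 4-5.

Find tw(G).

2

A width-2 tree decomposition is:
Bags: B1 = {2, 3, 5}  B2 = {1, 2, 5}  B3 = {1, 4, 5}
Tree: B1–B2, B2–B3
Each bag holds 3 vertices, so the decomposition has width 2, which upper-bounds the treewidth. For the lower bound, the 3 vertices {1, 2, 5} are pairwise adjacent, and any tree decomposition puts a clique entirely inside one bag — forcing width ≥ 2. Hence tw(G) = 2 exactly.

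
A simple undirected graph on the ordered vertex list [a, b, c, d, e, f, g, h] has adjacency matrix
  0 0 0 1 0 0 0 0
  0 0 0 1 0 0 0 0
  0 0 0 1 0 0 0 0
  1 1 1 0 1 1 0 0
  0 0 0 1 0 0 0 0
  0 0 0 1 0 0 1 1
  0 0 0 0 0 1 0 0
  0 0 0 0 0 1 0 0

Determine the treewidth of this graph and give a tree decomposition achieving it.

The largest bag has 2 vertices, giving width 1; this decomposition certifies tw(G) ≤ 1. Since G has at least one edge (e.g. g–f), it is not an edgeless graph, so tw(G) ≥ 1. Therefore the treewidth is 1.

Treewidth 1.
One such decomposition:
Bags: B1 = {f, g}  B2 = {d, f}  B3 = {a, d}  B4 = {f, h}  B5 = {c, d}  B6 = {d, e}  B7 = {b, d}
Tree: B1–B2, B2–B3, B1–B4, B2–B5, B3–B6, B6–B7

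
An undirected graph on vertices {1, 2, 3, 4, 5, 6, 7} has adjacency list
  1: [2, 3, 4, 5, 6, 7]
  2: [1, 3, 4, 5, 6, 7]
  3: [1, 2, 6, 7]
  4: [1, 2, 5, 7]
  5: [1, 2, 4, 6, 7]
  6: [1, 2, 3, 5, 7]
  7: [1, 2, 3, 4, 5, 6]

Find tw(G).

4

A width-4 tree decomposition is:
Bags: B1 = {1, 2, 4, 5, 7}  B2 = {1, 2, 5, 6, 7}  B3 = {1, 2, 3, 6, 7}
Tree: B1–B2, B2–B3
Each bag holds 5 vertices, so the decomposition has width 4, which upper-bounds the treewidth. Conversely, {1, 2, 3, 6, 7} is a clique of size 5, and the vertices of any clique must share a bag in every tree decomposition; so some bag has ≥ 5 vertices and tw(G) ≥ 4. Therefore the treewidth is 4.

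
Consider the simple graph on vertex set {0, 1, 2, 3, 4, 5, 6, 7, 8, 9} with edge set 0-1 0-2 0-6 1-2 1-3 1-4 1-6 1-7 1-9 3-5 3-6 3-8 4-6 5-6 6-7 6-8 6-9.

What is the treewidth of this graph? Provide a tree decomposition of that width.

Every bag has size at most 3, so the width is 3 − 1 = 2 and tw(G) ≤ 2. Conversely, {0, 1, 2} is a clique of size 3, and the vertices of any clique must share a bag in every tree decomposition; so some bag has ≥ 3 vertices and tw(G) ≥ 2. Therefore the treewidth is 2.

Treewidth 2.
One such decomposition:
Bags: B1 = {3, 6, 8}  B2 = {1, 3, 6}  B3 = {3, 5, 6}  B4 = {0, 1, 6}  B5 = {1, 4, 6}  B6 = {0, 1, 2}  B7 = {1, 6, 7}  B8 = {1, 6, 9}
Tree: B1–B2, B1–B3, B2–B4, B4–B5, B4–B6, B5–B7, B7–B8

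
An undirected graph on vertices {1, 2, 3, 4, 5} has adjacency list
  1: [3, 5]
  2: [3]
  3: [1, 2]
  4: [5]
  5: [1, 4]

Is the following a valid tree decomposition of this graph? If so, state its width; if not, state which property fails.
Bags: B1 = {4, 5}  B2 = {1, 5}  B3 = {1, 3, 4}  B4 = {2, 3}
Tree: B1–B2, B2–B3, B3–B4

A tree decomposition must satisfy three properties: every vertex lies in some bag; for every edge, both endpoints lie together in some bag; and for every vertex, the bags containing it form a connected subtree. Here bags containing vertex 4 are not connected in the tree, so the decomposition is invalid.

No — bags containing vertex 4 are not connected in the tree.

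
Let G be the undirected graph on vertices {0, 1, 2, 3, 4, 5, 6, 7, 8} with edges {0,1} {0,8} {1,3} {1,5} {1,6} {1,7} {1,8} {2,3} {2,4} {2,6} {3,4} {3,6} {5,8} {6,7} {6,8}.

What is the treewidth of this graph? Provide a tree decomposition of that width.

The largest bag has 3 vertices, giving width 2; this decomposition certifies tw(G) ≤ 2. On the other hand G contains the 3-clique {0, 1, 8}. A clique must lie in a single bag of any decomposition, so no decomposition can have width below 2. Combining the bounds, tw(G) = 2.

Treewidth 2.
One such decomposition:
Bags: B1 = {1, 3, 6}  B2 = {1, 6, 8}  B3 = {2, 3, 6}  B4 = {1, 5, 8}  B5 = {1, 6, 7}  B6 = {2, 3, 4}  B7 = {0, 1, 8}
Tree: B1–B2, B1–B3, B2–B4, B2–B5, B3–B6, B2–B7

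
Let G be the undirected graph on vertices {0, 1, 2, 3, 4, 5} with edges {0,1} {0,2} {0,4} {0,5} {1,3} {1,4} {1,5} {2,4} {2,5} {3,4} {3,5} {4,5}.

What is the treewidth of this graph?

3

A width-3 tree decomposition is:
Bags: B1 = {0, 1, 4, 5}  B2 = {1, 3, 4, 5}  B3 = {0, 2, 4, 5}
Tree: B1–B2, B1–B3
The largest bag has 4 vertices, giving width 3; this decomposition certifies tw(G) ≤ 3. For the lower bound, the 4 vertices {0, 1, 4, 5} are pairwise adjacent, and any tree decomposition puts a clique entirely inside one bag — forcing width ≥ 3. The upper and lower bounds meet at 3, so that is the treewidth.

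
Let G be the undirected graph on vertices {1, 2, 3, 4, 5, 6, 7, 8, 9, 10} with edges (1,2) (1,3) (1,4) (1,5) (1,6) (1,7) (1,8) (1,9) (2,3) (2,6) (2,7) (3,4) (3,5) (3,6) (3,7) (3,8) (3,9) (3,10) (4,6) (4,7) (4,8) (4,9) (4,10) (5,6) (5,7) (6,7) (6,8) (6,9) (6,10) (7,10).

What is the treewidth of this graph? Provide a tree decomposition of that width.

Treewidth 4.
One optimal decomposition is:
Bags: B1 = {3, 4, 6, 7, 10}  B2 = {1, 3, 4, 6, 7}  B3 = {1, 3, 4, 6, 9}  B4 = {1, 3, 5, 6, 7}  B5 = {1, 2, 3, 6, 7}  B6 = {1, 3, 4, 6, 8}
Tree: B1–B2, B2–B3, B2–B4, B4–B5, B2–B6

Each bag holds 5 vertices, so the decomposition has width 4, which upper-bounds the treewidth. For the lower bound, the 5 vertices {1, 2, 3, 6, 7} are pairwise adjacent, and any tree decomposition puts a clique entirely inside one bag — forcing width ≥ 4. Combining the bounds, tw(G) = 4.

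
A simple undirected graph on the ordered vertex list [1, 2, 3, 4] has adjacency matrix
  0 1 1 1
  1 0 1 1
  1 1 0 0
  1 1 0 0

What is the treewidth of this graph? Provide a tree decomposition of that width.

The largest bag has 3 vertices, giving width 2; this decomposition certifies tw(G) ≤ 2. For the lower bound, the 3 vertices {1, 2, 3} are pairwise adjacent, and any tree decomposition puts a clique entirely inside one bag — forcing width ≥ 2. Hence tw(G) = 2 exactly.

Treewidth 2.
One such decomposition:
Bags: B1 = {1, 2, 3}  B2 = {1, 2, 4}
Tree: B1–B2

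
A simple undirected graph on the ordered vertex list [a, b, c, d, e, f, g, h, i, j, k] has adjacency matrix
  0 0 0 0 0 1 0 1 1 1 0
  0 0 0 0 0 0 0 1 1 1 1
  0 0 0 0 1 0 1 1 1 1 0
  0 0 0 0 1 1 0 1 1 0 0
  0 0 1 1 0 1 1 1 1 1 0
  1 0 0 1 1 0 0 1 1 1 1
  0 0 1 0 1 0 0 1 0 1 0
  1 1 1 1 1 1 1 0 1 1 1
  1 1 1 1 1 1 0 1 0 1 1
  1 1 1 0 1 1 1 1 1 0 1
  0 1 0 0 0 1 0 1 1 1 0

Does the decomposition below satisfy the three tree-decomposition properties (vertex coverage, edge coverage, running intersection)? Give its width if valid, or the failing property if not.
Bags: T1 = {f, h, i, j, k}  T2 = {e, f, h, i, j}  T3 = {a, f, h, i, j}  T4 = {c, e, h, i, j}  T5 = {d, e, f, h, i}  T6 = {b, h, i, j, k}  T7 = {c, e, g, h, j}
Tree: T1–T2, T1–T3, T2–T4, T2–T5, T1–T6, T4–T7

Yes; width 4.

Vertex coverage: the bags together contain {a, b, c, d, e, f, g, h, i, j, k}, the full vertex set. Edge coverage: each edge of G has both endpoints in at least one bag. Running intersection: for every vertex, the bags containing it form a connected subtree. All three properties hold, so this is a valid tree decomposition of width max|bag| − 1 = 4, and hence tw(G) ≤ 4.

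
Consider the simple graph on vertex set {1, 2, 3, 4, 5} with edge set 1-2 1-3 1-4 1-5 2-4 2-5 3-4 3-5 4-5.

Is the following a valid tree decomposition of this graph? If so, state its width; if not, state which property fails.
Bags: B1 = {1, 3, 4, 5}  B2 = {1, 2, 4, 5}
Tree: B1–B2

Yes; width 3.

Checking the three conditions: (i) the bags cover all of {1, 2, 3, 4, 5}; (ii) for each edge, some bag contains both endpoints; (iii) the bags containing any fixed vertex form a subtree. All hold, so the decomposition is valid with width 4 − 1 = 3.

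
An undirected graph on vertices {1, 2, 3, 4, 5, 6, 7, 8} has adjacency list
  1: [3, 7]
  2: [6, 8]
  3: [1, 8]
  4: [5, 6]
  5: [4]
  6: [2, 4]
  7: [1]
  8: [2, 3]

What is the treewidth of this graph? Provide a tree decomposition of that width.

Treewidth 1.
One such decomposition:
Bags: B1 = {4, 5}  B2 = {4, 6}  B3 = {2, 6}  B4 = {2, 8}  B5 = {3, 8}  B6 = {1, 3}  B7 = {1, 7}
Tree: B1–B2, B2–B3, B3–B4, B4–B5, B5–B6, B6–B7

Each bag holds 2 vertices, so the decomposition has width 1, which upper-bounds the treewidth. Since G has at least one edge (e.g. 5–4), it is not an edgeless graph, so tw(G) ≥ 1. Therefore the treewidth is 1.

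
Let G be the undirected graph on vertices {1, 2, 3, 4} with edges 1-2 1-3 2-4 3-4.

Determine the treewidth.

2

A width-2 tree decomposition is:
Bags: B1 = {1, 3, 4}  B2 = {1, 2, 4}
Tree: B1–B2
The largest bag has 3 vertices, giving width 2; this decomposition certifies tw(G) ≤ 2. Since 1–3–4–2–1 is a cycle in G, G is not acyclic. Forests are exactly the graphs of treewidth ≤ 1, so tw(G) ≥ 2. Therefore the treewidth is 2.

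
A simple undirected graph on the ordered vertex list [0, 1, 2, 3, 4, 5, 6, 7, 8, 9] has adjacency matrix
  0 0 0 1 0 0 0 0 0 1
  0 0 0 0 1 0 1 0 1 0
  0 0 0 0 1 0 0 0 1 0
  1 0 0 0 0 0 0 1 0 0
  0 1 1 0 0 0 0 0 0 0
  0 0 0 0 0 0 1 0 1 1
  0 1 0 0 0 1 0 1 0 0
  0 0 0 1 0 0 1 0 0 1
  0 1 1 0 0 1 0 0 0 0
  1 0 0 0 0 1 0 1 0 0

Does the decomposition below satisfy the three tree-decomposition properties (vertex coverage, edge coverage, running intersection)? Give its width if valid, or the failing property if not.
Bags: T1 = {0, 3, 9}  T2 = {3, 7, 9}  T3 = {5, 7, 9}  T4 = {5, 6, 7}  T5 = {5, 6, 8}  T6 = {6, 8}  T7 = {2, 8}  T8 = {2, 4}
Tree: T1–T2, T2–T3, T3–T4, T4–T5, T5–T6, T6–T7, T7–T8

A tree decomposition must satisfy three properties: every vertex lies in some bag; for every edge, both endpoints lie together in some bag; and for every vertex, the bags containing it form a connected subtree. Here vertex 1 appears in no bag, so the decomposition is invalid.

No — vertex 1 appears in no bag.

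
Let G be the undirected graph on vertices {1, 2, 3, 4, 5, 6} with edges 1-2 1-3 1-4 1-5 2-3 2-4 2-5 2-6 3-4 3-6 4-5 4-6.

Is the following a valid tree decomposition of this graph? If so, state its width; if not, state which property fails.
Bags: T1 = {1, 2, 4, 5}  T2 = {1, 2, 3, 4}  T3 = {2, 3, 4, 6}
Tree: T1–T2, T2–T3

Every vertex of G appears in some bag (union = {1, 2, 3, 4, 5, 6}); every edge is covered by a bag; and for each vertex v the set of bags containing v is connected in the bag tree. The decomposition is therefore valid. The largest bag has 4 vertices, so the width is 3.

Yes; width 3.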